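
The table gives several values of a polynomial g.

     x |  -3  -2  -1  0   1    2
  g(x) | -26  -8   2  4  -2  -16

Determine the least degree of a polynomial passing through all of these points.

Forward differences of the values at x = -3, -2, -1, 0, 1, 2:
  g  : -26  -8  2  4  -2  -16
  Δ  : 18  10  2  -6  -14
  Δ^2: -8  -8  -8  -8
  Δ^3: 0  0  0
  Δ^4: 0  0
  Δ^5: 0
The second differences are constant (-8) and nonzero, while all higher differences vanish, so the minimal degree is 2.

2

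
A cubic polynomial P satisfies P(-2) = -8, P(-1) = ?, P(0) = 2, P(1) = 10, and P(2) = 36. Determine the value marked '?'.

0

On equispaced nodes a degree-3 polynomial has vanishing fourth forward difference, so
  P(-2) - 4·P(-1) + 6·P(0) - 4·P(1) + P(2) = 0.
Substituting the known values and solving for P(-1):
  -4·P(-1) = 0
  P(-1) = 0.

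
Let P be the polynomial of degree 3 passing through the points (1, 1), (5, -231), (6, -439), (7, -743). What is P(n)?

Using the Lagrange interpolation formula with nodes 1, 5, 6, 7:
  L_0(n) = (n - 5)(n - 6)(n - 7) / -120
  L_1(n) = (n - 1)(n - 6)(n - 7) / 8
  L_2(n) = (n - 1)(n - 5)(n - 7) / -5
  L_3(n) = (n - 1)(n - 5)(n - 6) / 12
Then P(n) = 1·L_0(n) - 231·L_1(n) - 439·L_2(n) - 743·L_3(n).
Expanding and collecting terms gives P(n) = -3n³ + 6n² - n - 1.
Check: P(1) = 1. ✓

P(n) = -3n^3 + 6n^2 - n - 1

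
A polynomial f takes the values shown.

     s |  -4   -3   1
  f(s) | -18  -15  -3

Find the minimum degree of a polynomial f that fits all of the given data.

Divided differences on the nodes -4, -3, 1:
  order 0: -18  -15  -3
  order 1: 3  3
  order 2: 0
The order-1 divided differences are all 3 (nonzero) and every higher order vanishes, so the data lies on a polynomial of degree exactly 1.

1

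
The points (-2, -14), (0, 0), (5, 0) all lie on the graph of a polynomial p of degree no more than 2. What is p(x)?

Using the Lagrange interpolation formula with nodes -2, 0, 5:
  L_0(x) = x(x - 5) / 14
  L_1(x) = (x + 2)(x - 5) / -10
  L_2(x) = (x + 2)x / 35
Then p(x) = -14·L_0(x) + 0·L_1(x) + 0·L_2(x).
Expanding and collecting terms gives p(x) = -x² + 5x.
Check: p(5) = 0. ✓

p(x) = -x^2 + 5x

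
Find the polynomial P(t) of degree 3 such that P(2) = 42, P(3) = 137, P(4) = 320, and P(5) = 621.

P(t) = 5t^3 - t^2 + 5t - 4

Using the Lagrange interpolation formula with nodes 2, 3, 4, 5:
  L_0(t) = (t - 3)(t - 4)(t - 5) / -6
  L_1(t) = (t - 2)(t - 4)(t - 5) / 2
  L_2(t) = (t - 2)(t - 3)(t - 5) / -2
  L_3(t) = (t - 2)(t - 3)(t - 4) / 6
Then P(t) = 42·L_0(t) + 137·L_1(t) + 320·L_2(t) + 621·L_3(t).
Expanding and collecting terms gives P(t) = 5t^3 - t^2 + 5t - 4.
Check: P(4) = 320. ✓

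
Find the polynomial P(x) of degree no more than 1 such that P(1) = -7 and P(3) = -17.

Write P(x) = ax + b. Substituting each data point gives a linear system:
  a + b = -7
  3a + b = -17
Solving the system yields a = -5, b = -2.
So P(x) = -5x - 2.
Check: P(3) = -17. ✓

P(x) = -5x - 2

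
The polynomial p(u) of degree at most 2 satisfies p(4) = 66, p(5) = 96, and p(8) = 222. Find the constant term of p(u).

6

Write p(u) = au^2 + bu + c. Substituting each data point gives a linear system:
  16a + 4b + c = 66
  25a + 5b + c = 96
  64a + 8b + c = 222
Solving the system yields a = 3, b = 3, c = 6.
So p(u) = 3u^2 + 3u + 6.
The constant term is 6.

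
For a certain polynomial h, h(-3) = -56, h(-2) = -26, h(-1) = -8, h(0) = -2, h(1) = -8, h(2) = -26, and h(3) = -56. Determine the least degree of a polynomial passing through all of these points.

2

Forward differences of the values at x = -3, -2, -1, 0, 1, 2, 3:
  h  : -56  -26  -8  -2  -8  -26  -56
  Δ  : 30  18  6  -6  -18  -30
  Δ^2: -12  -12  -12  -12  -12
  Δ^3: 0  0  0  0
  Δ^4: 0  0  0
  Δ^5: 0  0
  Δ^6: 0
The second differences are constant (-12) and nonzero, while all higher differences vanish, so the minimal degree is 2.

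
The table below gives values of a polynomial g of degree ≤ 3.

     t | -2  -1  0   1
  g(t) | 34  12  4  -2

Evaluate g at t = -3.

Forward differences of the values at t = -2, -1, 0, 1:
  g  : 34  12  4  -2
  Δ  : -22  -8  -6
  Δ^2: 14  2
  Δ^3: -12
The third differences are constant, confirming degree 3.
Interpolating (Newton forward form) and evaluating at t = -3 gives g(-3) = 82.

82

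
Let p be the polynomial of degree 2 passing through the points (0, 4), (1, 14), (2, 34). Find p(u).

Using the Lagrange interpolation formula with nodes 0, 1, 2:
  L_0(u) = (u - 1)(u - 2) / 2
  L_1(u) = u(u - 2) / -1
  L_2(u) = u(u - 1) / 2
Then p(u) = 4·L_0(u) + 14·L_1(u) + 34·L_2(u).
Expanding and collecting terms gives p(u) = 5u^2 + 5u + 4.
Check: p(1) = 14. ✓

p(u) = 5u^2 + 5u + 4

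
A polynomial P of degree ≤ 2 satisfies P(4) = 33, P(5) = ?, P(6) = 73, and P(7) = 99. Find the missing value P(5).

51

The 3 known points determine the degree-2 polynomial uniquely.
Write P(u) = au^2 + bu + c. Substituting each data point gives a linear system:
  16a + 4b + c = 33
  36a + 6b + c = 73
  49a + 7b + c = 99
Solving the system yields a = 2, b = 0, c = 1.
So P(u) = 2u^2 + 1.
Then P(5) = 51.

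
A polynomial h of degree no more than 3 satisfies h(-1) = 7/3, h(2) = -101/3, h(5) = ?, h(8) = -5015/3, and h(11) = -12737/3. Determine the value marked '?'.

-1289/3

On equispaced nodes a degree-3 polynomial has vanishing fourth forward difference, so
  h(-1) - 4·h(2) + 6·h(5) - 4·h(8) + h(11) = 0.
Substituting the known values and solving for h(5):
  6·h(5) = -2578
  h(5) = -1289/3.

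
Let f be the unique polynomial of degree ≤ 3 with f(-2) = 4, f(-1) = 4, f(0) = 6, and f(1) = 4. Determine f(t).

f(t) = -t^3 - 2t^2 + t + 6

Write f(t) = at^3 + bt^2 + ct + d. Substituting each data point gives a linear system:
  -8a + 4b - 2c + d = 4
  -a + b - c + d = 4
  d = 6
  a + b + c + d = 4
Solving the system yields a = -1, b = -2, c = 1, d = 6.
So f(t) = -t^3 - 2t^2 + t + 6.
Check: f(-1) = 4. ✓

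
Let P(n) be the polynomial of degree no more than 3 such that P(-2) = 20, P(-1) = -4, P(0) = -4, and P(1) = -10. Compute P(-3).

98

Forward differences of the values at n = -2, -1, 0, 1:
  P  : 20  -4  -4  -10
  Δ  : -24  0  -6
  Δ^2: 24  -6
  Δ^3: -30
The third differences are constant, confirming degree 3.
Interpolating (Newton forward form) and evaluating at n = -3 gives P(-3) = 98.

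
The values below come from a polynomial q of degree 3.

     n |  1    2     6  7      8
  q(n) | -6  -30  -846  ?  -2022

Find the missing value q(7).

-1350

The 4 known points determine the degree-3 polynomial uniquely.
Write q(n) = an^3 + bn^2 + cn + d. Substituting each data point gives a linear system:
  a + b + c + d = -6
  8a + 4b + 2c + d = -30
  216a + 36b + 6c + d = -846
  512a + 64b + 8c + d = -2022
Solving the system yields a = -4, b = 0, c = 4, d = -6.
So q(n) = -4n^3 + 4n - 6.
Then q(7) = -1350.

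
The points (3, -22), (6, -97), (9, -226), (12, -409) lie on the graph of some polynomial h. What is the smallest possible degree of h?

Forward differences of the values at s = 3, 6, 9, 12:
  h  : -22  -97  -226  -409
  Δ  : -75  -129  -183
  Δ^2: -54  -54
  Δ^3: 0
The second differences are constant (-54) and nonzero, while all higher differences vanish, so the minimal degree is 2.

2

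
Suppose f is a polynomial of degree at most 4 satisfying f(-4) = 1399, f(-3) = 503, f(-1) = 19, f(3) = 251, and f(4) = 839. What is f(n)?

Write f(n) = an^4 + bn^3 + cn^2 + dn + e. Substituting each data point gives a linear system:
  256a - 64b + 16c - 4d + e = 1399
  81a - 27b + 9c - 3d + e = 503
  a - b + c - d + e = 19
  81a + 27b + 9c + 3d + e = 251
  256a + 64b + 16c + 4d + e = 839
Solving the system yields a = 4, b = -4, c = 6, d = -6, e = -1.
So f(n) = 4n^4 - 4n^3 + 6n^2 - 6n - 1.
Check: f(-4) = 1399. ✓

f(n) = 4n^4 - 4n^3 + 6n^2 - 6n - 1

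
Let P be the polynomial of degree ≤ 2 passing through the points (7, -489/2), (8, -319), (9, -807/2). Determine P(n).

Write P(n) = an^2 + bn + c. Substituting each data point gives a linear system:
  49a + 7b + c = -489/2
  64a + 8b + c = -319
  81a + 9b + c = -807/2
Solving the system yields a = -5, b = 1/2, c = -3.
So P(n) = -5n^2 + (1/2)n - 3.
Check: P(9) = -807/2. ✓

P(n) = -5n^2 + (1/2)n - 3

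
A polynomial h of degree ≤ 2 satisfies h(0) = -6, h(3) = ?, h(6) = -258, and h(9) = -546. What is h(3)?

-78

On equispaced nodes a degree-2 polynomial has vanishing third forward difference, so
  - h(0) + 3·h(3) - 3·h(6) + h(9) = 0.
Substituting the known values and solving for h(3):
  3·h(3) = -234
  h(3) = -78.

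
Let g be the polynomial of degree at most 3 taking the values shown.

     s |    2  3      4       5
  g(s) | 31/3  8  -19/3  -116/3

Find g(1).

Using the Lagrange interpolation formula with nodes 2, 3, 4, 5:
  L_0(s) = (s - 3)(s - 4)(s - 5) / -6
  L_1(s) = (s - 2)(s - 4)(s - 5) / 2
  L_2(s) = (s - 2)(s - 3)(s - 5) / -2
  L_3(s) = (s - 2)(s - 3)(s - 4) / 6
Then g(s) = 31/3·L_0(s) + 8·L_1(s) - 19/3·L_2(s) - 116/3·L_3(s).
Expanding and collecting terms gives g(s) = -s³ + 3s² + (5/3)s + 3.
Evaluating at s = 1: g(1) = 20/3.

20/3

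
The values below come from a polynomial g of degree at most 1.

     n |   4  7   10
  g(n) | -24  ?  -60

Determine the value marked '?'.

The 2 known points determine the degree-1 polynomial uniquely.
Write g(n) = an + b. Substituting each data point gives a linear system:
  4a + b = -24
  10a + b = -60
Solving the system yields a = -6, b = 0.
So g(n) = -6n.
Then g(7) = -42.

-42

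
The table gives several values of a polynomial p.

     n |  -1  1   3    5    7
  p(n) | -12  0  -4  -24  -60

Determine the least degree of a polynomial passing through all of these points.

2

Forward differences of the values at n = -1, 1, 3, 5, 7:
  p  : -12  0  -4  -24  -60
  Δ  : 12  -4  -20  -36
  Δ^2: -16  -16  -16
  Δ^3: 0  0
  Δ^4: 0
The second differences are constant (-16) and nonzero, while all higher differences vanish, so the minimal degree is 2.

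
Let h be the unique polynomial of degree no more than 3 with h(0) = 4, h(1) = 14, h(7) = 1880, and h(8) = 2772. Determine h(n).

Write h(n) = an^3 + bn^2 + cn + d. Substituting each data point gives a linear system:
  d = 4
  a + b + c + d = 14
  343a + 49b + 7c + d = 1880
  512a + 64b + 8c + d = 2772
Solving the system yields a = 5, b = 3, c = 2, d = 4.
So h(n) = 5n^3 + 3n^2 + 2n + 4.
Check: h(1) = 14. ✓

h(n) = 5n^3 + 3n^2 + 2n + 4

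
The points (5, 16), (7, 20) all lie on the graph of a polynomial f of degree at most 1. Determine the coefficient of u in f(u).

Write f(u) = au + b. Substituting each data point gives a linear system:
  5a + b = 16
  7a + b = 20
Solving the system yields a = 2, b = 6.
So f(u) = 2u + 6.
The leading coefficient is 2.

2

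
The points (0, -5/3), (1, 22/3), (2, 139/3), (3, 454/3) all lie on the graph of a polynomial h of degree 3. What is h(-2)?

Write h(n) = an^3 + bn^2 + cn + d. Substituting each data point gives a linear system:
  d = -5/3
  a + b + c + d = 22/3
  8a + 4b + 2c + d = 139/3
  27a + 9b + 3c + d = 454/3
Solving the system yields a = 6, b = -3, c = 6, d = -5/3.
So h(n) = 6n^3 - 3n^2 + 6n - 5/3.
Then h(-2) = -221/3.

-221/3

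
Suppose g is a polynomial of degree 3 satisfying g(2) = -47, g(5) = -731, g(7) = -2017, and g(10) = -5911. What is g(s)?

g(s) = -6s^3 + s^2 - s - 1

Write g(s) = as^3 + bs^2 + cs + d. Substituting each data point gives a linear system:
  8a + 4b + 2c + d = -47
  125a + 25b + 5c + d = -731
  343a + 49b + 7c + d = -2017
  1000a + 100b + 10c + d = -5911
Solving the system yields a = -6, b = 1, c = -1, d = -1.
So g(s) = -6s^3 + s^2 - s - 1.
Check: g(7) = -2017. ✓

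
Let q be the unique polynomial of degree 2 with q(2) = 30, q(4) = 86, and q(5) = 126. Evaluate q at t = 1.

Write q(t) = at^2 + bt + c. Substituting each data point gives a linear system:
  4a + 2b + c = 30
  16a + 4b + c = 86
  25a + 5b + c = 126
Solving the system yields a = 4, b = 4, c = 6.
So q(t) = 4t² + 4t + 6.
Then q(1) = 14.

14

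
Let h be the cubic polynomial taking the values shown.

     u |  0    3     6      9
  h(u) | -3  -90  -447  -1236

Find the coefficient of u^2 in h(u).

Write h(u) = au^3 + bu^2 + cu + d. Substituting each data point gives a linear system:
  d = -3
  27a + 9b + 3c + d = -90
  216a + 36b + 6c + d = -447
  729a + 81b + 9c + d = -1236
Solving the system yields a = -1, b = -6, c = -2, d = -3.
So h(u) = -u^3 - 6u^2 - 2u - 3.
The coefficient of u^2 is -6.

-6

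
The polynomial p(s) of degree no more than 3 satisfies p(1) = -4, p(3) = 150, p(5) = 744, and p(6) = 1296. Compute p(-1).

Write p(s) = as^3 + bs^2 + cs + d. Substituting each data point gives a linear system:
  a + b + c + d = -4
  27a + 9b + 3c + d = 150
  125a + 25b + 5c + d = 744
  216a + 36b + 6c + d = 1296
Solving the system yields a = 6, b = 1, c = -5, d = -6.
So p(s) = 6s^3 + s^2 - 5s - 6.
Then p(-1) = -6.

-6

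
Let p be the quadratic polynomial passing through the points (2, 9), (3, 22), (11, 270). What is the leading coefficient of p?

2

Write p(s) = as^2 + bs + c. Substituting each data point gives a linear system:
  4a + 2b + c = 9
  9a + 3b + c = 22
  121a + 11b + c = 270
Solving the system yields a = 2, b = 3, c = -5.
So p(s) = 2s^2 + 3s - 5.
The leading coefficient is 2.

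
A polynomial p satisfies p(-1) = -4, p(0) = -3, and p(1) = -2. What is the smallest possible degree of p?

1

Forward differences of the values at s = -1, 0, 1:
  p  : -4  -3  -2
  Δ  : 1  1
  Δ^2: 0
The first differences are constant (1) and nonzero, while all higher differences vanish, so the minimal degree is 1.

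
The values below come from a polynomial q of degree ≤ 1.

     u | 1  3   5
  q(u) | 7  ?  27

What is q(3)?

17

The 2 known points determine the degree-1 polynomial uniquely.
Write q(u) = au + b. Substituting each data point gives a linear system:
  a + b = 7
  5a + b = 27
Solving the system yields a = 5, b = 2.
So q(u) = 5u + 2.
Then q(3) = 17.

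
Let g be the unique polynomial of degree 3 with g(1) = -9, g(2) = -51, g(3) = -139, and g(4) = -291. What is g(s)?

Write g(s) = as^3 + bs^2 + cs + d. Substituting each data point gives a linear system:
  a + b + c + d = -9
  8a + 4b + 2c + d = -51
  27a + 9b + 3c + d = -139
  64a + 16b + 4c + d = -291
Solving the system yields a = -3, b = -5, c = -6, d = 5.
So g(s) = -3s^3 - 5s^2 - 6s + 5.
Check: g(2) = -51. ✓

g(s) = -3s^3 - 5s^2 - 6s + 5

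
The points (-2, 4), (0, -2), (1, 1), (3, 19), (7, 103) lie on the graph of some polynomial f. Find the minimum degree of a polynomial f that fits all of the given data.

Divided differences on the nodes -2, 0, 1, 3, 7:
  order 0: 4  -2  1  19  103
  order 1: -3  3  9  21
  order 2: 2  2  2
  order 3: 0  0
  order 4: 0
The order-2 divided differences are all 2 (nonzero) and every higher order vanishes, so the data lies on a polynomial of degree exactly 2.

2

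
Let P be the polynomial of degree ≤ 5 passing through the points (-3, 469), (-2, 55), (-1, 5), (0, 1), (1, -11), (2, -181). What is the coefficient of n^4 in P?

Write P(n) = an^5 + bn^4 + cn^3 + dn^2 + en + k. Substituting each data point gives a linear system:
  -243a + 81b - 27c + 9d - 3e + k = 469
  -32a + 16b - 8c + 4d - 2e + k = 55
  -a + b - c + d - e + k = 5
  k = 1
  a + b + c + d + e + k = -11
  32a + 16b + 8c + 4d + 2e + k = -181
Solving the system yields a = -3, b = -4, c = -2, d = 0, e = -3, k = 1.
So P(n) = -3n⁵ - 4n⁴ - 2n³ - 3n + 1.
The coefficient of n^4 is -4.

-4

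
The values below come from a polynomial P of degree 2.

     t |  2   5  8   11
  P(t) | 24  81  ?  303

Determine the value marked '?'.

174

The 3 known points determine the degree-2 polynomial uniquely.
Write P(t) = at^2 + bt + c. Substituting each data point gives a linear system:
  4a + 2b + c = 24
  25a + 5b + c = 81
  121a + 11b + c = 303
Solving the system yields a = 2, b = 5, c = 6.
So P(t) = 2t² + 5t + 6.
Then P(8) = 174.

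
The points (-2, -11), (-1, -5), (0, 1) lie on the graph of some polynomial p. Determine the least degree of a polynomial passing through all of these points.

Forward differences of the values at n = -2, -1, 0:
  p  : -11  -5  1
  Δ  : 6  6
  Δ^2: 0
The first differences are constant (6) and nonzero, while all higher differences vanish, so the minimal degree is 1.

1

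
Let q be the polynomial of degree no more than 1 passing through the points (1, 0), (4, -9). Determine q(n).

Write q(n) = an + b. Substituting each data point gives a linear system:
  a + b = 0
  4a + b = -9
Solving the system yields a = -3, b = 3.
So q(n) = -3n + 3.
Check: q(4) = -9. ✓

q(n) = -3n + 3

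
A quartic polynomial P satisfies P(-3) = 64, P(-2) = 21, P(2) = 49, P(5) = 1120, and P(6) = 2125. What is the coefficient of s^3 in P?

3

Write P(s) = as^4 + bs^3 + cs^2 + ds + e. Substituting each data point gives a linear system:
  81a - 27b + 9c - 3d + e = 64
  16a - 8b + 4c - 2d + e = 21
  16a + 8b + 4c + 2d + e = 49
  625a + 125b + 25c + 5d + e = 1120
  1296a + 216b + 36c + 6d + e = 2125
Solving the system yields a = 1, b = 3, c = 6, d = -5, e = -5.
So P(s) = s^4 + 3s^3 + 6s^2 - 5s - 5.
The coefficient of s^3 is 3.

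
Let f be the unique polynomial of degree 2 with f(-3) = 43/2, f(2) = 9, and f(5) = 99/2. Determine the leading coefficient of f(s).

Write f(s) = as^2 + bs + c. Substituting each data point gives a linear system:
  9a - 3b + c = 43/2
  4a + 2b + c = 9
  25a + 5b + c = 99/2
Solving the system yields a = 2, b = -1/2, c = 2.
So f(s) = 2s^2 - (1/2)s + 2.
The leading coefficient is 2.

2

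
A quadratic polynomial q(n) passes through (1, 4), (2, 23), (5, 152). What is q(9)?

Using the Lagrange interpolation formula with nodes 1, 2, 5:
  L_0(n) = (n - 2)(n - 5) / 4
  L_1(n) = (n - 1)(n - 5) / -3
  L_2(n) = (n - 1)(n - 2) / 12
Then q(n) = 4·L_0(n) + 23·L_1(n) + 152·L_2(n).
Expanding and collecting terms gives q(n) = 6n^2 + n - 3.
Evaluating at n = 9: q(9) = 492.

492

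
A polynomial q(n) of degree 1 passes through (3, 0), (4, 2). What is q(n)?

q(n) = 2n - 6

Using the Lagrange interpolation formula with nodes 3, 4:
  L_0(n) = (n - 4) / -1
  L_1(n) = (n - 3) / 1
Then q(n) = 0·L_0(n) + 2·L_1(n).
Expanding and collecting terms gives q(n) = 2n - 6.
Check: q(3) = 0. ✓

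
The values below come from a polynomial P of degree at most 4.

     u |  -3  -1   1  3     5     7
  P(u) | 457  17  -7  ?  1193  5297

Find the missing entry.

97

The 5 known points determine the degree-4 polynomial uniquely.
Write P(u) = au^4 + bu^3 + cu^2 + du + e. Substituting each data point gives a linear system:
  81a - 27b + 9c - 3d + e = 457
  a - b + c - d + e = 17
  a + b + c + d + e = -7
  625a + 125b + 25c + 5d + e = 1193
  2401a + 343b + 49c + 7d + e = 5297
Solving the system yields a = 3, b = -6, c = 4, d = -6, e = -2.
So P(u) = 3u^4 - 6u^3 + 4u^2 - 6u - 2.
Then P(3) = 97.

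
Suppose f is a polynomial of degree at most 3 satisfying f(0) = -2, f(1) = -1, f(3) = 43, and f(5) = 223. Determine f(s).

f(s) = 2s^3 - s^2 - 2

Write f(s) = as^3 + bs^2 + cs + d. Substituting each data point gives a linear system:
  d = -2
  a + b + c + d = -1
  27a + 9b + 3c + d = 43
  125a + 25b + 5c + d = 223
Solving the system yields a = 2, b = -1, c = 0, d = -2.
So f(s) = 2s³ - s² - 2.
Check: f(1) = -1. ✓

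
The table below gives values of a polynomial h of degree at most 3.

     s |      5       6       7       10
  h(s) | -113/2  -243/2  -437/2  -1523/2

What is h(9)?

-1065/2

Write h(s) = as^3 + bs^2 + cs + d. Substituting each data point gives a linear system:
  125a + 25b + 5c + d = -113/2
  216a + 36b + 6c + d = -243/2
  343a + 49b + 7c + d = -437/2
  1000a + 100b + 10c + d = -1523/2
Solving the system yields a = -1, b = 2, c = 4, d = -3/2.
So h(s) = -s^3 + 2s^2 + 4s - 3/2.
Then h(9) = -1065/2.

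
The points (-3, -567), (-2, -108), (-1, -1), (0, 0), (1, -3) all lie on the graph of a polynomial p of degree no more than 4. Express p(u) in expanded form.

p(u) = -6u^4 + 5u^3 + 4u^2 - 6u

Write p(u) = au^4 + bu^3 + cu^2 + du + e. Substituting each data point gives a linear system:
  81a - 27b + 9c - 3d + e = -567
  16a - 8b + 4c - 2d + e = -108
  a - b + c - d + e = -1
  e = 0
  a + b + c + d + e = -3
Solving the system yields a = -6, b = 5, c = 4, d = -6, e = 0.
So p(u) = -6u^4 + 5u^3 + 4u^2 - 6u.
Check: p(1) = -3. ✓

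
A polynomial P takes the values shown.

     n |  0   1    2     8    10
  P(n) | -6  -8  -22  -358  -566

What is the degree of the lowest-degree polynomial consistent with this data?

2

Divided differences on the nodes 0, 1, 2, 8, 10:
  order 0: -6  -8  -22  -358  -566
  order 1: -2  -14  -56  -104
  order 2: -6  -6  -6
  order 3: 0  0
  order 4: 0
The order-2 divided differences are all -6 (nonzero) and every higher order vanishes, so the data lies on a polynomial of degree exactly 2.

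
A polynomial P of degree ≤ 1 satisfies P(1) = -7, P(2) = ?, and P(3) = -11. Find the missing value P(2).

On equispaced nodes a degree-1 polynomial has vanishing second forward difference, so
  P(1) - 2·P(2) + P(3) = 0.
Substituting the known values and solving for P(2):
  -2·P(2) = 18
  P(2) = -9.

-9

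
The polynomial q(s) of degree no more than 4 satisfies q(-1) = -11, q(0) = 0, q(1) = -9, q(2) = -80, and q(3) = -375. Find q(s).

q(s) = -5s^4 + 3s^3 - 5s^2 - 2s

Write q(s) = as^4 + bs^3 + cs^2 + ds + e. Substituting each data point gives a linear system:
  a - b + c - d + e = -11
  e = 0
  a + b + c + d + e = -9
  16a + 8b + 4c + 2d + e = -80
  81a + 27b + 9c + 3d + e = -375
Solving the system yields a = -5, b = 3, c = -5, d = -2, e = 0.
So q(s) = -5s⁴ + 3s³ - 5s² - 2s.
Check: q(2) = -80. ✓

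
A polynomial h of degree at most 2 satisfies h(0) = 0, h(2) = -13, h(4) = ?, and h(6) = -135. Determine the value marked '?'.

The 3 known points determine the degree-2 polynomial uniquely.
Write h(u) = au^2 + bu + c. Substituting each data point gives a linear system:
  c = 0
  4a + 2b + c = -13
  36a + 6b + c = -135
Solving the system yields a = -4, b = 3/2, c = 0.
So h(u) = -4u^2 + (3/2)u.
Then h(4) = -58.

-58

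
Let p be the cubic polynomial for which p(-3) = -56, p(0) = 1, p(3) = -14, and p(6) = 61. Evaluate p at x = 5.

16

Forward differences of the values at x = -3, 0, 3, 6:
  p  : -56  1  -14  61
  Δ  : 57  -15  75
  Δ^2: -72  90
  Δ^3: 162
The third differences are constant, confirming degree 3.
Interpolating (Newton forward form) and evaluating at x = 5 gives p(5) = 16.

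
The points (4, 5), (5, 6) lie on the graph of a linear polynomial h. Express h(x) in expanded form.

h(x) = x + 1

Using the Lagrange interpolation formula with nodes 4, 5:
  L_0(x) = (x - 5) / -1
  L_1(x) = (x - 4) / 1
Then h(x) = 5·L_0(x) + 6·L_1(x).
Expanding and collecting terms gives h(x) = x + 1.
Check: h(4) = 5. ✓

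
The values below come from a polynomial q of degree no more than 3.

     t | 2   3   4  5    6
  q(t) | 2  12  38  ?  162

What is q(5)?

On equispaced nodes a degree-3 polynomial has vanishing fourth forward difference, so
  q(2) - 4·q(3) + 6·q(4) - 4·q(5) + q(6) = 0.
Substituting the known values and solving for q(5):
  -4·q(5) = -344
  q(5) = 86.

86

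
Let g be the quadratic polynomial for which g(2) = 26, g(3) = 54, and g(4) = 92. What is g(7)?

266

Using the Lagrange interpolation formula with nodes 2, 3, 4:
  L_0(u) = (u - 3)(u - 4) / 2
  L_1(u) = (u - 2)(u - 4) / -1
  L_2(u) = (u - 2)(u - 3) / 2
Then g(u) = 26·L_0(u) + 54·L_1(u) + 92·L_2(u).
Expanding and collecting terms gives g(u) = 5u^2 + 3u.
Evaluating at u = 7: g(7) = 266.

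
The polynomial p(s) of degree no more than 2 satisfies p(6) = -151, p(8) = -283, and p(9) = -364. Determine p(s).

p(s) = -5s^2 + 4s + 5

Using the Lagrange interpolation formula with nodes 6, 8, 9:
  L_0(s) = (s - 8)(s - 9) / 6
  L_1(s) = (s - 6)(s - 9) / -2
  L_2(s) = (s - 6)(s - 8) / 3
Then p(s) = -151·L_0(s) - 283·L_1(s) - 364·L_2(s).
Expanding and collecting terms gives p(s) = -5s² + 4s + 5.
Check: p(8) = -283. ✓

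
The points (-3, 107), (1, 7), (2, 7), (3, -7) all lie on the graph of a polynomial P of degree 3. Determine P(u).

P(u) = -2u^3 + 5u^2 - u + 5

Write P(u) = au^3 + bu^2 + cu + d. Substituting each data point gives a linear system:
  -27a + 9b - 3c + d = 107
  a + b + c + d = 7
  8a + 4b + 2c + d = 7
  27a + 9b + 3c + d = -7
Solving the system yields a = -2, b = 5, c = -1, d = 5.
So P(u) = -2u^3 + 5u^2 - u + 5.
Check: P(3) = -7. ✓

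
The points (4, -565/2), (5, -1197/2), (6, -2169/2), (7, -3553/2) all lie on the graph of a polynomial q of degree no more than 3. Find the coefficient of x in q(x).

Write q(x) = ax^3 + bx^2 + cx + d. Substituting each data point gives a linear system:
  64a + 16b + 4c + d = -565/2
  125a + 25b + 5c + d = -1197/2
  216a + 36b + 6c + d = -2169/2
  343a + 49b + 7c + d = -3553/2
Solving the system yields a = -6, b = 5, c = 5, d = 3/2.
So q(x) = -6x^3 + 5x^2 + 5x + 3/2.
The coefficient of x is 5.

5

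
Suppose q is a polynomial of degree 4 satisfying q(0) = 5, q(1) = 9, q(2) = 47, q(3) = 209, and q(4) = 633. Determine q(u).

Write q(u) = au^4 + bu^3 + cu^2 + du + e. Substituting each data point gives a linear system:
  e = 5
  a + b + c + d + e = 9
  16a + 8b + 4c + 2d + e = 47
  81a + 27b + 9c + 3d + e = 209
  256a + 64b + 16c + 4d + e = 633
Solving the system yields a = 2, b = 3, c = -6, d = 5, e = 5.
So q(u) = 2u^4 + 3u^3 - 6u^2 + 5u + 5.
Check: q(1) = 9. ✓

q(u) = 2u^4 + 3u^3 - 6u^2 + 5u + 5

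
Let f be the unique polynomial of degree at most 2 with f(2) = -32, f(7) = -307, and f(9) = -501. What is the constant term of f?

-6

Write f(x) = ax^2 + bx + c. Substituting each data point gives a linear system:
  4a + 2b + c = -32
  49a + 7b + c = -307
  81a + 9b + c = -501
Solving the system yields a = -6, b = -1, c = -6.
So f(x) = -6x² - x - 6.
The constant term is -6.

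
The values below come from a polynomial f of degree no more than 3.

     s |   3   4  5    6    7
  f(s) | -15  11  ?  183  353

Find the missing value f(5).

The 4 known points determine the degree-3 polynomial uniquely.
Write f(s) = as^3 + bs^2 + cs + d. Substituting each data point gives a linear system:
  27a + 9b + 3c + d = -15
  64a + 16b + 4c + d = 11
  216a + 36b + 6c + d = 183
  343a + 49b + 7c + d = 353
Solving the system yields a = 2, b = -6, c = -6, d = 3.
So f(s) = 2s^3 - 6s^2 - 6s + 3.
Then f(5) = 73.

73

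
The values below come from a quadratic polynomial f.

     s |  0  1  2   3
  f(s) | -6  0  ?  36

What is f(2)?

14

On equispaced nodes a degree-2 polynomial has vanishing third forward difference, so
  - f(0) + 3·f(1) - 3·f(2) + f(3) = 0.
Substituting the known values and solving for f(2):
  -3·f(2) = -42
  f(2) = 14.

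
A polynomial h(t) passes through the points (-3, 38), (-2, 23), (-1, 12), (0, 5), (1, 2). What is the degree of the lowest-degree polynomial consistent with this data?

2

Forward differences of the values at t = -3, -2, -1, 0, 1:
  h  : 38  23  12  5  2
  Δ  : -15  -11  -7  -3
  Δ^2: 4  4  4
  Δ^3: 0  0
  Δ^4: 0
The second differences are constant (4) and nonzero, while all higher differences vanish, so the minimal degree is 2.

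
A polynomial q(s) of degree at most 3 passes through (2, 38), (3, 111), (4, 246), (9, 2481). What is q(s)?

q(s) = 3s^3 + 4s^2 - 4s + 6

Write q(s) = as^3 + bs^2 + cs + d. Substituting each data point gives a linear system:
  8a + 4b + 2c + d = 38
  27a + 9b + 3c + d = 111
  64a + 16b + 4c + d = 246
  729a + 81b + 9c + d = 2481
Solving the system yields a = 3, b = 4, c = -4, d = 6.
So q(s) = 3s^3 + 4s^2 - 4s + 6.
Check: q(2) = 38. ✓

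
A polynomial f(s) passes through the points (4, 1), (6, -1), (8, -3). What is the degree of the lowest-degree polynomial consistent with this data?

1

Forward differences of the values at s = 4, 6, 8:
  f  : 1  -1  -3
  Δ  : -2  -2
  Δ^2: 0
The first differences are constant (-2) and nonzero, while all higher differences vanish, so the minimal degree is 1.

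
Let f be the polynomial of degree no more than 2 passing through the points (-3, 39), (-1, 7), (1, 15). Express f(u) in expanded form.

f(u) = 5u^2 + 4u + 6

Using the Lagrange interpolation formula with nodes -3, -1, 1:
  L_0(u) = (u + 1)(u - 1) / 8
  L_1(u) = (u + 3)(u - 1) / -4
  L_2(u) = (u + 3)(u + 1) / 8
Then f(u) = 39·L_0(u) + 7·L_1(u) + 15·L_2(u).
Expanding and collecting terms gives f(u) = 5u² + 4u + 6.
Check: f(1) = 15. ✓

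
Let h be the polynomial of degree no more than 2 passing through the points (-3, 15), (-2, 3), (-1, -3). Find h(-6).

Using the Lagrange interpolation formula with nodes -3, -2, -1:
  L_0(u) = (u + 2)(u + 1) / 2
  L_1(u) = (u + 3)(u + 1) / -1
  L_2(u) = (u + 3)(u + 2) / 2
Then h(u) = 15·L_0(u) + 3·L_1(u) - 3·L_2(u).
Expanding and collecting terms gives h(u) = 3u^2 + 3u - 3.
Evaluating at u = -6: h(-6) = 87.

87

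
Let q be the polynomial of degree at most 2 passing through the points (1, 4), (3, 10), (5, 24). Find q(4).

16

Write q(t) = at^2 + bt + c. Substituting each data point gives a linear system:
  a + b + c = 4
  9a + 3b + c = 10
  25a + 5b + c = 24
Solving the system yields a = 1, b = -1, c = 4.
So q(t) = t^2 - t + 4.
Then q(4) = 16.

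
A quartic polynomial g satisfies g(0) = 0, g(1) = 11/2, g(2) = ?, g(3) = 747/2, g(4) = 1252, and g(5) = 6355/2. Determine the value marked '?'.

On equispaced nodes a degree-4 polynomial has vanishing fifth forward difference, so
  - g(0) + 5·g(1) - 10·g(2) + 10·g(3) - 5·g(4) + g(5) = 0.
Substituting the known values and solving for g(2):
  -10·g(2) = -680
  g(2) = 68.

68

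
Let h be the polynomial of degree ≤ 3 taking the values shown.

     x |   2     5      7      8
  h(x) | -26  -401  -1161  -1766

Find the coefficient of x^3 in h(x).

-4

Write h(x) = ax^3 + bx^2 + cx + d. Substituting each data point gives a linear system:
  8a + 4b + 2c + d = -26
  125a + 25b + 5c + d = -401
  343a + 49b + 7c + d = -1161
  512a + 64b + 8c + d = -1766
Solving the system yields a = -4, b = 5, c = -4, d = -6.
So h(x) = -4x^3 + 5x^2 - 4x - 6.
The leading coefficient is -4.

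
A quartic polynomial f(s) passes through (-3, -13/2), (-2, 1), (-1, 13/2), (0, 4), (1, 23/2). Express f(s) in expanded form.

Write f(s) = as^4 + bs^3 + cs^2 + ds + e. Substituting each data point gives a linear system:
  81a - 27b + 9c - 3d + e = -13/2
  16a - 8b + 4c - 2d + e = 1
  a - b + c - d + e = 13/2
  e = 4
  a + b + c + d + e = 23/2
Solving the system yields a = 1, b = 5, c = 4, d = -5/2, e = 4.
So f(s) = s^4 + 5s^3 + 4s^2 - (5/2)s + 4.
Check: f(1) = 23/2. ✓

f(s) = s^4 + 5s^3 + 4s^2 - (5/2)s + 4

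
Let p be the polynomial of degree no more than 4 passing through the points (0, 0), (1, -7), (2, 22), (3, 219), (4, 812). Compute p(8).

15064

Forward differences of the values at n = 0, 1, 2, 3, 4:
  p  : 0  -7  22  219  812
  Δ  : -7  29  197  593
  Δ^2: 36  168  396
  Δ^3: 132  228
  Δ^4: 96
The fourth differences are constant, confirming degree 4.
Interpolating (Newton forward form) and evaluating at n = 8 gives p(8) = 15064.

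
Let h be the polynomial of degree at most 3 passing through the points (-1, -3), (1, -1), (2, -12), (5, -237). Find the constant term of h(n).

Write h(n) = an^3 + bn^2 + cn + d. Substituting each data point gives a linear system:
  -a + b - c + d = -3
  a + b + c + d = -1
  8a + 4b + 2c + d = -12
  125a + 25b + 5c + d = -237
Solving the system yields a = -2, b = 0, c = 3, d = -2.
So h(n) = -2n^3 + 3n - 2.
The constant term is -2.

-2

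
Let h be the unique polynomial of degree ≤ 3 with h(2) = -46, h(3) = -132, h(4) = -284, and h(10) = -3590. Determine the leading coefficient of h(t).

-3

Write h(t) = at^3 + bt^2 + ct + d. Substituting each data point gives a linear system:
  8a + 4b + 2c + d = -46
  27a + 9b + 3c + d = -132
  64a + 16b + 4c + d = -284
  1000a + 100b + 10c + d = -3590
Solving the system yields a = -3, b = -6, c = 1, d = 0.
So h(t) = -3t^3 - 6t^2 + t.
The leading coefficient is -3.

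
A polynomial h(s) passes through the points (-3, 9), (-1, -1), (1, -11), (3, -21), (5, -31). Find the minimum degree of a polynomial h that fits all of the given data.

Forward differences of the values at s = -3, -1, 1, 3, 5:
  h  : 9  -1  -11  -21  -31
  Δ  : -10  -10  -10  -10
  Δ^2: 0  0  0
  Δ^3: 0  0
  Δ^4: 0
The first differences are constant (-10) and nonzero, while all higher differences vanish, so the minimal degree is 1.

1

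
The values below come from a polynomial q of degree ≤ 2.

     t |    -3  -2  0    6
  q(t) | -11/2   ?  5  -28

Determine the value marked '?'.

The 3 known points determine the degree-2 polynomial uniquely.
Write q(t) = at^2 + bt + c. Substituting each data point gives a linear system:
  9a - 3b + c = -11/2
  c = 5
  36a + 6b + c = -28
Solving the system yields a = -1, b = 1/2, c = 5.
So q(t) = -t^2 + (1/2)t + 5.
Then q(-2) = 0.

0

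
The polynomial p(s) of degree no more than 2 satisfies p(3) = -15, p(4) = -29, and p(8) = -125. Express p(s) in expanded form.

p(s) = -2s^2 + 3

Write p(s) = as^2 + bs + c. Substituting each data point gives a linear system:
  9a + 3b + c = -15
  16a + 4b + c = -29
  64a + 8b + c = -125
Solving the system yields a = -2, b = 0, c = 3.
So p(s) = -2s^2 + 3.
Check: p(8) = -125. ✓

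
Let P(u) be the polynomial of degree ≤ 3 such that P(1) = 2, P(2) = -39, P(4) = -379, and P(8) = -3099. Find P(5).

-750

Write P(u) = au^3 + bu^2 + cu + d. Substituting each data point gives a linear system:
  a + b + c + d = 2
  8a + 4b + 2c + d = -39
  64a + 16b + 4c + d = -379
  512a + 64b + 8c + d = -3099
Solving the system yields a = -6, b = -1, c = 4, d = 5.
So P(u) = -6u^3 - u^2 + 4u + 5.
Then P(5) = -750.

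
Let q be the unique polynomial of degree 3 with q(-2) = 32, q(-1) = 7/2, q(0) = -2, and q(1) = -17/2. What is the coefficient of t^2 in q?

Write q(t) = at^3 + bt^2 + ct + d. Substituting each data point gives a linear system:
  -8a + 4b - 2c + d = 32
  -a + b - c + d = 7/2
  d = -2
  a + b + c + d = -17/2
Solving the system yields a = -4, b = -1/2, c = -2, d = -2.
So q(t) = -4t^3 - (1/2)t^2 - 2t - 2.
The coefficient of t^2 is -1/2.

-1/2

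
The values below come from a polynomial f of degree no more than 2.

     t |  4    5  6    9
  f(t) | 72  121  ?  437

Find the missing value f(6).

The 3 known points determine the degree-2 polynomial uniquely.
Write f(t) = at^2 + bt + c. Substituting each data point gives a linear system:
  16a + 4b + c = 72
  25a + 5b + c = 121
  81a + 9b + c = 437
Solving the system yields a = 6, b = -5, c = -4.
So f(t) = 6t^2 - 5t - 4.
Then f(6) = 182.

182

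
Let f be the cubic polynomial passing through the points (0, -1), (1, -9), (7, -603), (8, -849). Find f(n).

f(n) = -n^3 - 5n^2 - 2n - 1

Write f(n) = an^3 + bn^2 + cn + d. Substituting each data point gives a linear system:
  d = -1
  a + b + c + d = -9
  343a + 49b + 7c + d = -603
  512a + 64b + 8c + d = -849
Solving the system yields a = -1, b = -5, c = -2, d = -1.
So f(n) = -n^3 - 5n^2 - 2n - 1.
Check: f(8) = -849. ✓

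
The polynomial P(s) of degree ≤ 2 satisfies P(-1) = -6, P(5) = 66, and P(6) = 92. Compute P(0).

-4

Using the Lagrange interpolation formula with nodes -1, 5, 6:
  L_0(s) = (s - 5)(s - 6) / 42
  L_1(s) = (s + 1)(s - 6) / -6
  L_2(s) = (s + 1)(s - 5) / 7
Then P(s) = -6·L_0(s) + 66·L_1(s) + 92·L_2(s).
Expanding and collecting terms gives P(s) = 2s^2 + 4s - 4.
Evaluating at s = 0: P(0) = -4.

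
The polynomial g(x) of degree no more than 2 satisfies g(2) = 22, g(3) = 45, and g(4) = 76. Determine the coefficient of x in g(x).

Write g(x) = ax^2 + bx + c. Substituting each data point gives a linear system:
  4a + 2b + c = 22
  9a + 3b + c = 45
  16a + 4b + c = 76
Solving the system yields a = 4, b = 3, c = 0.
So g(x) = 4x^2 + 3x.
The coefficient of x is 3.

3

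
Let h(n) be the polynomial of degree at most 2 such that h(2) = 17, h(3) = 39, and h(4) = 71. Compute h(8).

Write h(n) = an^2 + bn + c. Substituting each data point gives a linear system:
  4a + 2b + c = 17
  9a + 3b + c = 39
  16a + 4b + c = 71
Solving the system yields a = 5, b = -3, c = 3.
So h(n) = 5n² - 3n + 3.
Then h(8) = 299.

299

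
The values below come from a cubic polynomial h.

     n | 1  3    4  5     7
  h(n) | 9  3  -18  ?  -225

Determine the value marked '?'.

-59

The 4 known points determine the degree-3 polynomial uniquely.
Write h(n) = an^3 + bn^2 + cn + d. Substituting each data point gives a linear system:
  a + b + c + d = 9
  27a + 9b + 3c + d = 3
  64a + 16b + 4c + d = -18
  343a + 49b + 7c + d = -225
Solving the system yields a = -1, b = 2, c = 2, d = 6.
So h(n) = -n^3 + 2n^2 + 2n + 6.
Then h(5) = -59.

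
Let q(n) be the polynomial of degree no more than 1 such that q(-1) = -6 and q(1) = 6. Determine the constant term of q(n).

0

Write q(n) = an + b. Substituting each data point gives a linear system:
  -a + b = -6
  a + b = 6
Solving the system yields a = 6, b = 0.
So q(n) = 6n.
The constant term is 0.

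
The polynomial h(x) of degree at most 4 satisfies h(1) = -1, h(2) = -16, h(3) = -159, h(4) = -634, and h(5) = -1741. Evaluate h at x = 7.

Using the Lagrange interpolation formula with nodes 1, 2, 3, 4, 5:
  L_0(x) = (x - 2)(x - 3)(x - 4)(x - 5) / 24
  L_1(x) = (x - 1)(x - 3)(x - 4)(x - 5) / -6
  L_2(x) = (x - 1)(x - 2)(x - 4)(x - 5) / 4
  L_3(x) = (x - 1)(x - 2)(x - 3)(x - 5) / -6
  L_4(x) = (x - 1)(x - 2)(x - 3)(x - 4) / 24
Then h(x) = -1·L_0(x) - 16·L_1(x) - 159·L_2(x) - 634·L_3(x) - 1741·L_4(x).
Expanding and collecting terms gives h(x) = -4x^4 + 6x^3 + 3x - 6.
Evaluating at x = 7: h(7) = -7531.

-7531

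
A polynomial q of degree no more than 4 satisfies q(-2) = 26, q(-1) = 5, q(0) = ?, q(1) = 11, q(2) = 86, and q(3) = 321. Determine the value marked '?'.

0

On equispaced nodes a degree-4 polynomial has vanishing fifth forward difference, so
  - q(-2) + 5·q(-1) - 10·q(0) + 10·q(1) - 5·q(2) + q(3) = 0.
Substituting the known values and solving for q(0):
  -10·q(0) = 0
  q(0) = 0.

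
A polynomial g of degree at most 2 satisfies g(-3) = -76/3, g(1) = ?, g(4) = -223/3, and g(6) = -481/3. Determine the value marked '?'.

-16/3

The 3 known points determine the degree-2 polynomial uniquely.
Write g(t) = at^2 + bt + c. Substituting each data point gives a linear system:
  9a - 3b + c = -76/3
  16a + 4b + c = -223/3
  36a + 6b + c = -481/3
Solving the system yields a = -4, b = -3, c = 5/3.
So g(t) = -4t^2 - 3t + 5/3.
Then g(1) = -16/3.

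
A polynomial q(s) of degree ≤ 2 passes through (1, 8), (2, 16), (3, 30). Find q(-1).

Using the Lagrange interpolation formula with nodes 1, 2, 3:
  L_0(s) = (s - 2)(s - 3) / 2
  L_1(s) = (s - 1)(s - 3) / -1
  L_2(s) = (s - 1)(s - 2) / 2
Then q(s) = 8·L_0(s) + 16·L_1(s) + 30·L_2(s).
Expanding and collecting terms gives q(s) = 3s^2 - s + 6.
Evaluating at s = -1: q(-1) = 10.

10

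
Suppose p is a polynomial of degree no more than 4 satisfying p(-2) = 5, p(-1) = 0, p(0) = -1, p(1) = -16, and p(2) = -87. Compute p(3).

Using the Lagrange interpolation formula with nodes -2, -1, 0, 1, 2:
  L_0(n) = (n + 1)n(n - 1)(n - 2) / 24
  L_1(n) = (n + 2)n(n - 1)(n - 2) / -6
  L_2(n) = (n + 2)(n + 1)(n - 1)(n - 2) / 4
  L_3(n) = (n + 2)(n + 1)n(n - 2) / -6
  L_4(n) = (n + 2)(n + 1)n(n - 1) / 24
Then p(n) = 5·L_0(n) + 0·L_1(n) - 1·L_2(n) - 16·L_3(n) - 87·L_4(n).
Expanding and collecting terms gives p(n) = -n^4 - 5n^3 - 6n^2 - 3n - 1.
Evaluating at n = 3: p(3) = -280.

-280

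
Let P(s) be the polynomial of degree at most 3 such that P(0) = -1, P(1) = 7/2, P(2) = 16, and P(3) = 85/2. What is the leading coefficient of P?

Write P(s) = as^3 + bs^2 + cs + d. Substituting each data point gives a linear system:
  d = -1
  a + b + c + d = 7/2
  8a + 4b + 2c + d = 16
  27a + 9b + 3c + d = 85/2
Solving the system yields a = 1, b = 1, c = 5/2, d = -1.
So P(s) = s³ + s² + (5/2)s - 1.
The leading coefficient is 1.

1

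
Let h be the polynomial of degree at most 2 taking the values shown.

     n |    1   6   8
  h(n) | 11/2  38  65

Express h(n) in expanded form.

Write h(n) = an^2 + bn + c. Substituting each data point gives a linear system:
  a + b + c = 11/2
  36a + 6b + c = 38
  64a + 8b + c = 65
Solving the system yields a = 1, b = -1/2, c = 5.
So h(n) = n^2 - (1/2)n + 5.
Check: h(6) = 38. ✓

h(n) = n^2 - (1/2)n + 5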